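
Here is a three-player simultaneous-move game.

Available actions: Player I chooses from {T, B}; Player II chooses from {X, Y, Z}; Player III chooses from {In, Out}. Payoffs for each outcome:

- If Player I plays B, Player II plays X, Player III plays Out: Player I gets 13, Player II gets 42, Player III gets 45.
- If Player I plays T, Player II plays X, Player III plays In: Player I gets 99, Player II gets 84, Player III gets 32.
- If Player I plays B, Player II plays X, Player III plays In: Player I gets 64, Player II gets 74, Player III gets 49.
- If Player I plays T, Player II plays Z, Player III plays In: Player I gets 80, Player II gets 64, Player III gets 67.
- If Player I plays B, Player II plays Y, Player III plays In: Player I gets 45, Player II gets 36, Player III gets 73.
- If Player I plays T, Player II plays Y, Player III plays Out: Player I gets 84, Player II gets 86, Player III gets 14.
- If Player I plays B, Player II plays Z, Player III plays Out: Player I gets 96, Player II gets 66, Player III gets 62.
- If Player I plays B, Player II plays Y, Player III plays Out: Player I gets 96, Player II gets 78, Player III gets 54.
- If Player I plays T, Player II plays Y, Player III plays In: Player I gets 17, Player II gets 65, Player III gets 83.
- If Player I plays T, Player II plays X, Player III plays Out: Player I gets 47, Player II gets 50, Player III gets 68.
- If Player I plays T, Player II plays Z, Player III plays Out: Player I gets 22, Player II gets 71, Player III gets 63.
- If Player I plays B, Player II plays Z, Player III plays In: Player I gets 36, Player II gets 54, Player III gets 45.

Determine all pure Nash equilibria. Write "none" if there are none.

No pure-strategy Nash equilibrium.

(T, X, In): Player III can switch to Out (32 → 68). Not NE.
(T, X, Out): Player II can switch to Y (50 → 86). Not NE.
(T, Y, In): Player I can switch to B (17 → 45). Not NE.
(T, Y, Out): Player I can switch to B (84 → 96). Not NE.
(T, Z, In): Player II can switch to X (64 → 84). Not NE.
(T, Z, Out): Player I can switch to B (22 → 96). Not NE.
(B, X, In): Player I can switch to T (64 → 99). Not NE.
(B, X, Out): Player I can switch to T (13 → 47). Not NE.
(The remaining 4 profiles each have a profitable deviation by the same check.)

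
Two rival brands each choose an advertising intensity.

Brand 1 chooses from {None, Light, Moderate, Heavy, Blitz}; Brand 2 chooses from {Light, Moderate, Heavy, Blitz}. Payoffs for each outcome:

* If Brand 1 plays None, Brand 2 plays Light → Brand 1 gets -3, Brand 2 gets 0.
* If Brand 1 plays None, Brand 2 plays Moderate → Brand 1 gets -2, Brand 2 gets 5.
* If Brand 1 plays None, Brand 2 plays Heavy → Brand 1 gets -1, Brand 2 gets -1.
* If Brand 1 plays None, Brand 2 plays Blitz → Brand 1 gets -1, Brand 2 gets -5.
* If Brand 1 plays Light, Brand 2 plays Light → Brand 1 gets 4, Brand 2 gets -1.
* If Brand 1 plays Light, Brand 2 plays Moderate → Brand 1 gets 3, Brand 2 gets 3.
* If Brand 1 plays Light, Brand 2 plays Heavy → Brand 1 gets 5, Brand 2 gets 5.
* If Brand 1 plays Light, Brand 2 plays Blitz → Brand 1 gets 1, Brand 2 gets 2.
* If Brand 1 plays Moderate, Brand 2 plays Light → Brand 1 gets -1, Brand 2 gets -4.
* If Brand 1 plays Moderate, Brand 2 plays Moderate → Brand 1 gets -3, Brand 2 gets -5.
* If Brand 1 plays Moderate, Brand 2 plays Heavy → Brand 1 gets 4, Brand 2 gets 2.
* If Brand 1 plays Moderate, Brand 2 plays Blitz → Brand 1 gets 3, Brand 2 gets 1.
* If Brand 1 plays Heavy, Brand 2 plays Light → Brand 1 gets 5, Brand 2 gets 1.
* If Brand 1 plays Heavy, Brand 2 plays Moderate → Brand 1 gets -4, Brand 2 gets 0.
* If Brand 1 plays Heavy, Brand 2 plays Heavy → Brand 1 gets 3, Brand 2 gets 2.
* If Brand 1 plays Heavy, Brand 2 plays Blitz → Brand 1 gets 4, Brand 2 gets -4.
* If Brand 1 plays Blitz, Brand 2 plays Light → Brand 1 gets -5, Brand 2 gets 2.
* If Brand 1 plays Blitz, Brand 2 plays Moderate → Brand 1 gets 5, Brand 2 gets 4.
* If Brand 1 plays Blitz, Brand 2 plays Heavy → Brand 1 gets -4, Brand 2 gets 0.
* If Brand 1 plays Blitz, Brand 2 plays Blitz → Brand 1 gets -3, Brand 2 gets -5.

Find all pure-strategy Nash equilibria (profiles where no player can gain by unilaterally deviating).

Brand 1 against Light: payoffs -3, 4, -1, 5, -5 → best response Heavy.
Brand 1 against Moderate: payoffs -2, 3, -3, -4, 5 → best response Blitz.
Brand 1 against Heavy: payoffs -1, 5, 4, 3, -4 → best response Light.
Brand 1 against Blitz: payoffs -1, 1, 3, 4, -3 → best response Heavy.
Brand 2 against None: payoffs 0, 5, -1, -5 → best response Moderate.
Brand 2 against Light: payoffs -1, 3, 5, 2 → best response Heavy.
Brand 2 against Moderate: payoffs -4, -5, 2, 1 → best response Heavy.
Brand 2 against Heavy: payoffs 1, 0, 2, -4 → best response Heavy.
Brand 2 against Blitz: payoffs 2, 4, 0, -5 → best response Moderate.
Mutual best responses: (Light, Heavy); (Blitz, Moderate).

Pure-strategy Nash equilibria: (Light, Heavy) and (Blitz, Moderate)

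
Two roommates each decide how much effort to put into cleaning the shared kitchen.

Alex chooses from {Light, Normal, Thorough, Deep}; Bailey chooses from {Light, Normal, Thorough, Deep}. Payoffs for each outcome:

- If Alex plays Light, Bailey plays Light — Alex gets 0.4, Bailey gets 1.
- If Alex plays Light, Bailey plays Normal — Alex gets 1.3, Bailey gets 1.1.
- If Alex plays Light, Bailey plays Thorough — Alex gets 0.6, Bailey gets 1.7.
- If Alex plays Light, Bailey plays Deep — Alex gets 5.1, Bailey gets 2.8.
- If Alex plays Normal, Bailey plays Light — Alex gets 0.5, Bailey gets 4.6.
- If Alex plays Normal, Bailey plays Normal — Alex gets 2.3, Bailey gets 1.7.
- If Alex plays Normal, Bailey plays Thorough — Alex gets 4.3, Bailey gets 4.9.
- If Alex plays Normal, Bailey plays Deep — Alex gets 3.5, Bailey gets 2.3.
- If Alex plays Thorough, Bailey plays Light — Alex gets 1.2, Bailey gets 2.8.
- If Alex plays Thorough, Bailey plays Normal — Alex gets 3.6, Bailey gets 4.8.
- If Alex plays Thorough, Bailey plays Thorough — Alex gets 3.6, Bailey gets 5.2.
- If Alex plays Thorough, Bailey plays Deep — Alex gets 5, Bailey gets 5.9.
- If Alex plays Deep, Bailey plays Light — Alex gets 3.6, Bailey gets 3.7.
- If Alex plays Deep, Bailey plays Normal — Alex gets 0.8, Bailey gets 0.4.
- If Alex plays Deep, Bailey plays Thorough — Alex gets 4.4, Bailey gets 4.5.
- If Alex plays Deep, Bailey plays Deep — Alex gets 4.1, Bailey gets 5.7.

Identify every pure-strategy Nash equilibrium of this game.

(Light, Light): Alex can switch to Normal (0.4 → 0.5). Not NE.
(Light, Normal): Alex can switch to Normal (1.3 → 2.3). Not NE.
(Light, Thorough): Alex can switch to Normal (0.6 → 4.3). Not NE.
(Light, Deep): Alex gets 5.1, best alternative 5; Bailey gets 2.8, best alternative 1.7. No profitable deviation — NE.
(Normal, Light): Alex can switch to Thorough (0.5 → 1.2). Not NE.
(Normal, Normal): Alex can switch to Thorough (2.3 → 3.6). Not NE.
(Normal, Thorough): Alex can switch to Deep (4.3 → 4.4). Not NE.
(Normal, Deep): Alex can switch to Light (3.5 → 5.1). Not NE.
(Thorough, Light): Alex can switch to Deep (1.2 → 3.6). Not NE.
(Thorough, Normal): Bailey can switch to Thorough (4.8 → 5.2). Not NE.
(Thorough, Thorough): Alex can switch to Normal (3.6 → 4.3). Not NE.
(The remaining 5 profiles each have a profitable deviation by the same check.)

Pure NE: (Light, Deep)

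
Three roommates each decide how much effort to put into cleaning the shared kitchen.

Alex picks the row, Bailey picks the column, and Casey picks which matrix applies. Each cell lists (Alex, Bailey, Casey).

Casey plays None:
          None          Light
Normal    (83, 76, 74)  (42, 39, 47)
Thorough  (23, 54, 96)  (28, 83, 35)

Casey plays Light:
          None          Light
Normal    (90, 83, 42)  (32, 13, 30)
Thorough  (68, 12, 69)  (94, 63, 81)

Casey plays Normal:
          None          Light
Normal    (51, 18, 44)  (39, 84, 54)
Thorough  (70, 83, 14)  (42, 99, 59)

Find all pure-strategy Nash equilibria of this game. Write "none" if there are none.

(Normal, None, None) and (Thorough, Light, Light)

For each strategy profile, look for a profitable unilateral deviation.
(Normal, None, None): Alex gets 83, best alternative 23; Bailey gets 76, best alternative 39; Casey gets 74, best alternative 44. No profitable deviation — NE.
(Normal, None, Light): Casey can switch to None (42 → 74). Not NE.
(Normal, None, Normal): Alex can switch to Thorough (51 → 70). Not NE.
(Normal, Light, None): Bailey can switch to None (39 → 76). Not NE.
(Normal, Light, Light): Alex can switch to Thorough (32 → 94). Not NE.
(Normal, Light, Normal): Alex can switch to Thorough (39 → 42). Not NE.
(Thorough, None, None): Alex can switch to Normal (23 → 83). Not NE.
(Thorough, Light, Light): Alex gets 94, best alternative 32; Bailey gets 63, best alternative 12; Casey gets 81, best alternative 59. No profitable deviation — NE.
(The remaining 4 profiles each have a profitable deviation by the same check.)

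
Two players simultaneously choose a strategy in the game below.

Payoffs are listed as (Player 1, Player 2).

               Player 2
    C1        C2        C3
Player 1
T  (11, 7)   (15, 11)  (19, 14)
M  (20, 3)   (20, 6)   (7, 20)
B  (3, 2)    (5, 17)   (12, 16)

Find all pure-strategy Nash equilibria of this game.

The unique pure-strategy Nash equilibrium is (T, C3).

(T, C1): Player 1 can switch to M (11 → 20). Not NE.
(T, C2): Player 1 can switch to M (15 → 20). Not NE.
(T, C3): Player 1 gets 19, best alternative 12; Player 2 gets 14, best alternative 11. No profitable deviation — NE.
(M, C1): Player 2 can switch to C2 (3 → 6). Not NE.
(M, C2): Player 2 can switch to C3 (6 → 20). Not NE.
(M, C3): Player 1 can switch to T (7 → 19). Not NE.
(B, C1): Player 1 can switch to T (3 → 11). Not NE.
(B, C2): Player 1 can switch to T (5 → 15). Not NE.
(B, C3): Player 1 can switch to T (12 → 19). Not NE.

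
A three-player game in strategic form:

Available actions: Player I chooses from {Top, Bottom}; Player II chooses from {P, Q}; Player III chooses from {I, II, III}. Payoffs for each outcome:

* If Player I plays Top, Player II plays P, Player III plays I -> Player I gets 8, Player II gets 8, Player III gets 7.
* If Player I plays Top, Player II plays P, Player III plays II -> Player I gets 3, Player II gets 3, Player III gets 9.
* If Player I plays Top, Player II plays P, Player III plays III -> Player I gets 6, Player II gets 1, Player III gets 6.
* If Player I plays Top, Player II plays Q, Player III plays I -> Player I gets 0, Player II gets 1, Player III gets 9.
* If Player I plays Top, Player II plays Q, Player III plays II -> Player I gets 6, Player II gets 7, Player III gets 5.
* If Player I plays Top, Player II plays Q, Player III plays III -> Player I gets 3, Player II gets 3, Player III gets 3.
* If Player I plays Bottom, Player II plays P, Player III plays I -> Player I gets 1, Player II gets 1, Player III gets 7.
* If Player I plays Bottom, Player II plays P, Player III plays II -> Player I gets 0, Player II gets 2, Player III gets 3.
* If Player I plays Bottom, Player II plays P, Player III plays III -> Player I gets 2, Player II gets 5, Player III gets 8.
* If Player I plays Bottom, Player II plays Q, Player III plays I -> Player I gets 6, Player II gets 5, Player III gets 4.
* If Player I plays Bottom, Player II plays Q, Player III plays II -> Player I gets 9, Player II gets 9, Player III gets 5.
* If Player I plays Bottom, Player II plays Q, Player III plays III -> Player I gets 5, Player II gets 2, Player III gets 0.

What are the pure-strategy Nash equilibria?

Check each profile: it is a Nash equilibrium iff no player can strictly gain by switching unilaterally.
(Top, P, I): Player III can switch to II (7 → 9). Not NE.
(Top, P, II): Player II can switch to Q (3 → 7). Not NE.
(Top, P, III): Player II can switch to Q (1 → 3). Not NE.
(Top, Q, I): Player I can switch to Bottom (0 → 6). Not NE.
(Top, Q, II): Player I can switch to Bottom (6 → 9). Not NE.
(Top, Q, III): Player I can switch to Bottom (3 → 5). Not NE.
(Bottom, P, I): Player I can switch to Top (1 → 8). Not NE.
(Bottom, P, II): Player I can switch to Top (0 → 3). Not NE.
(Bottom, P, III): Player I can switch to Top (2 → 6). Not NE.
(Bottom, Q, I): Player III can switch to II (4 → 5). Not NE.
(Bottom, Q, II): Player I gets 9, best alternative 6; Player II gets 9, best alternative 2; Player III gets 5, best alternative 4. No profitable deviation — NE.
(The remaining 1 profile has a profitable deviation by the same check.)

Pure NE: (Bottom, Q, II)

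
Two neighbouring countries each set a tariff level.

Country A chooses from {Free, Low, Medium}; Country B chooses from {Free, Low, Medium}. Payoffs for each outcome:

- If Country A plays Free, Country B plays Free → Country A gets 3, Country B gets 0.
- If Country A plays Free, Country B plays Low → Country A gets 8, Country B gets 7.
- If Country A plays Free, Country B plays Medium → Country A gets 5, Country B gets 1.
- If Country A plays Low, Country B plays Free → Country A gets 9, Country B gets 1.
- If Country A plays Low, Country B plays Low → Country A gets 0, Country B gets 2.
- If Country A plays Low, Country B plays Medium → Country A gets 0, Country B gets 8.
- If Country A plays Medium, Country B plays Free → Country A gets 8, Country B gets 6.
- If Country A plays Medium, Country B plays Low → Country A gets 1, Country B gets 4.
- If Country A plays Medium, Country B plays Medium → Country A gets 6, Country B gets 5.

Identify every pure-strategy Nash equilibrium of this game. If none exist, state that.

(Free, Free): Country A can switch to Low (3 → 9). Not NE.
(Free, Low): Country A gets 8, best alternative 1; Country B gets 7, best alternative 1. No profitable deviation — NE.
(Free, Medium): Country A can switch to Medium (5 → 6). Not NE.
(Low, Free): Country B can switch to Low (1 → 2). Not NE.
(Low, Low): Country A can switch to Free (0 → 8). Not NE.
(Low, Medium): Country A can switch to Free (0 → 5). Not NE.
(Medium, Free): Country A can switch to Low (8 → 9). Not NE.
(Medium, Low): Country A can switch to Free (1 → 8). Not NE.
(Medium, Medium): Country B can switch to Free (5 → 6). Not NE.

(Free, Low)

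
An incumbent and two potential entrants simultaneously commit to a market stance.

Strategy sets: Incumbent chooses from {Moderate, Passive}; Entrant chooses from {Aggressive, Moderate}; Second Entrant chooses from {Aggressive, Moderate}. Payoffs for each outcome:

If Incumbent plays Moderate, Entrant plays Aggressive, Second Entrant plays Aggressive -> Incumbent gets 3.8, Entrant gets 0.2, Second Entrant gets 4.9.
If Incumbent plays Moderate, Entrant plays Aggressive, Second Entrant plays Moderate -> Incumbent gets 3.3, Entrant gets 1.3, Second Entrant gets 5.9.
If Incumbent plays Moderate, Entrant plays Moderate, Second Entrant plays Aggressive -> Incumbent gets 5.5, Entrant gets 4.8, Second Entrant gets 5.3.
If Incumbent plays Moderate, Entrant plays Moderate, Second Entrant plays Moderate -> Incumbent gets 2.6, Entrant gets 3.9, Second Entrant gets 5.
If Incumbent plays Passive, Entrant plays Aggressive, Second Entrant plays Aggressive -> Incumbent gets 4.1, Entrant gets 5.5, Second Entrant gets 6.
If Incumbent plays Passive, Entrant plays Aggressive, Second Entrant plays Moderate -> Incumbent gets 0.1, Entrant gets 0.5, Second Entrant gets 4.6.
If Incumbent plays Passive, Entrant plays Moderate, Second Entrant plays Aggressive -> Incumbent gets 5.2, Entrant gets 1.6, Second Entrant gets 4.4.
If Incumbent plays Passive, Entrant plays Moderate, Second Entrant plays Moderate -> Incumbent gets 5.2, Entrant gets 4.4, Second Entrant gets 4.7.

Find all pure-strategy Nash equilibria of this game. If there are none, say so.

Pure-strategy Nash equilibria: (Moderate, Moderate, Aggressive), (Passive, Aggressive, Aggressive), (Passive, Moderate, Moderate)

Mark each player's best response to every combination of opponents' strategies; a profile where every player is best-responding is a pure Nash equilibrium.
Incumbent against (Aggressive, Aggressive): payoffs 3.8, 4.1 → best response Passive.
Incumbent against (Aggressive, Moderate): payoffs 3.3, 0.1 → best response Moderate.
Incumbent against (Moderate, Aggressive): payoffs 5.5, 5.2 → best response Moderate.
Incumbent against (Moderate, Moderate): payoffs 2.6, 5.2 → best response Passive.
Entrant against (Moderate, Aggressive): payoffs 0.2, 4.8 → best response Moderate.
Entrant against (Moderate, Moderate): payoffs 1.3, 3.9 → best response Moderate.
Entrant against (Passive, Aggressive): payoffs 5.5, 1.6 → best response Aggressive.
Entrant against (Passive, Moderate): payoffs 0.5, 4.4 → best response Moderate.
Second Entrant against (Moderate, Aggressive): payoffs 4.9, 5.9 → best response Moderate.
Second Entrant against (Moderate, Moderate): payoffs 5.3, 5 → best response Aggressive.
Second Entrant against (Passive, Aggressive): payoffs 6, 4.6 → best response Aggressive.
Second Entrant against (Passive, Moderate): payoffs 4.4, 4.7 → best response Moderate.
Mutual best responses: (Moderate, Moderate, Aggressive); (Passive, Aggressive, Aggressive); (Passive, Moderate, Moderate).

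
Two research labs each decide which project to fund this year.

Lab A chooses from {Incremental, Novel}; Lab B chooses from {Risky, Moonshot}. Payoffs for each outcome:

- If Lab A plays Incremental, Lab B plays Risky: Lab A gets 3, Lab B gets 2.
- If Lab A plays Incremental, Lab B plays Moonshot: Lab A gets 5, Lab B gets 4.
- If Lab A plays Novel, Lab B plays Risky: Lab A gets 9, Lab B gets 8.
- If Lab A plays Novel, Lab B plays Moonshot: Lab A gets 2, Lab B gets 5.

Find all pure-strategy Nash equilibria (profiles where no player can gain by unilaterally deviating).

Lab A against Risky: payoffs 3, 9 → best response Novel.
Lab A against Moonshot: payoffs 5, 2 → best response Incremental.
Lab B against Incremental: payoffs 2, 4 → best response Moonshot.
Lab B against Novel: payoffs 8, 5 → best response Risky.
Mutual best responses: (Incremental, Moonshot); (Novel, Risky).

The pure Nash equilibria are (Incremental, Moonshot); (Novel, Risky).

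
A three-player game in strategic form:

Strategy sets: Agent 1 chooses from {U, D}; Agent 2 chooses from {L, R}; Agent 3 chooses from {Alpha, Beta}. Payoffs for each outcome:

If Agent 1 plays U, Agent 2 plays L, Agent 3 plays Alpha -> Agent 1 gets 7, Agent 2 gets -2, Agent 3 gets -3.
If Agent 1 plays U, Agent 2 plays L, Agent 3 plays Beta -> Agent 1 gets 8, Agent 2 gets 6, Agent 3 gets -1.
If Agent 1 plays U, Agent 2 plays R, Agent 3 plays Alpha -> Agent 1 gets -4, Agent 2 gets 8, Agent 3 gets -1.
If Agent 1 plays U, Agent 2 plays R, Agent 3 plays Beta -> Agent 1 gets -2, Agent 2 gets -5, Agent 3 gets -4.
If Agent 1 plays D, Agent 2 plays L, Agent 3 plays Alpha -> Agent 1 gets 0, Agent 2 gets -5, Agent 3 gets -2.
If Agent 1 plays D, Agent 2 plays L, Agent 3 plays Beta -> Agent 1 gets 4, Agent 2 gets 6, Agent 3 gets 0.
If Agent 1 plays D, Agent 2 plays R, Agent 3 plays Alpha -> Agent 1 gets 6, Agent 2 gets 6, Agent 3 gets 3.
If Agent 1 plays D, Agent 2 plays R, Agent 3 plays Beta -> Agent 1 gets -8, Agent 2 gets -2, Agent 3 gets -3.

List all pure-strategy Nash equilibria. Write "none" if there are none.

For each player, find the best response to each opponent profile; mutual best responses are the pure NE.
Agent 1 against (L, Alpha): payoffs 7, 0 → best response U.
Agent 1 against (L, Beta): payoffs 8, 4 → best response U.
Agent 1 against (R, Alpha): payoffs -4, 6 → best response D.
Agent 1 against (R, Beta): payoffs -2, -8 → best response U.
Agent 2 against (U, Alpha): payoffs -2, 8 → best response R.
Agent 2 against (U, Beta): payoffs 6, -5 → best response L.
Agent 2 against (D, Alpha): payoffs -5, 6 → best response R.
Agent 2 against (D, Beta): payoffs 6, -2 → best response L.
Agent 3 against (U, L): payoffs -3, -1 → best response Beta.
Agent 3 against (U, R): payoffs -1, -4 → best response Alpha.
Agent 3 against (D, L): payoffs -2, 0 → best response Beta.
Agent 3 against (D, R): payoffs 3, -3 → best response Alpha.
Mutual best responses: (U, L, Beta); (D, R, Alpha).

The pure Nash equilibria are (U, L, Beta), (D, R, Alpha).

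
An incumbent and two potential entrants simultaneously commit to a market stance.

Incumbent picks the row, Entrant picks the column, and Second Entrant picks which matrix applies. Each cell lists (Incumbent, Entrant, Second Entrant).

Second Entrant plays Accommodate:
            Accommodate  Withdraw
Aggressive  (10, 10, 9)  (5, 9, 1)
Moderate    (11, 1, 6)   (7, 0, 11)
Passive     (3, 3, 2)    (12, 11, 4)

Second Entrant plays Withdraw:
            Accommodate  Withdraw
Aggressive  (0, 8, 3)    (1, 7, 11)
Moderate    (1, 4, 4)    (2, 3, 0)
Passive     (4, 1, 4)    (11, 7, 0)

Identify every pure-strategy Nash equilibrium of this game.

Pure-strategy Nash equilibria: (Moderate, Accommodate, Accommodate), (Passive, Withdraw, Accommodate)

Incumbent against (Accommodate, Accommodate): payoffs 10, 11, 3 → best response Moderate.
Incumbent against (Accommodate, Withdraw): payoffs 0, 1, 4 → best response Passive.
Incumbent against (Withdraw, Accommodate): payoffs 5, 7, 12 → best response Passive.
Incumbent against (Withdraw, Withdraw): payoffs 1, 2, 11 → best response Passive.
Entrant against (Aggressive, Accommodate): payoffs 10, 9 → best response Accommodate.
Entrant against (Aggressive, Withdraw): payoffs 8, 7 → best response Accommodate.
Entrant against (Moderate, Accommodate): payoffs 1, 0 → best response Accommodate.
Entrant against (Moderate, Withdraw): payoffs 4, 3 → best response Accommodate.
Entrant against (Passive, Accommodate): payoffs 3, 11 → best response Withdraw.
Entrant against (Passive, Withdraw): payoffs 1, 7 → best response Withdraw.
Second Entrant against (Aggressive, Accommodate): payoffs 9, 3 → best response Accommodate.
Second Entrant against (Aggressive, Withdraw): payoffs 1, 11 → best response Withdraw.
Second Entrant against (Moderate, Accommodate): payoffs 6, 4 → best response Accommodate.
Second Entrant against (Moderate, Withdraw): payoffs 11, 0 → best response Accommodate.
Second Entrant against (Passive, Accommodate): payoffs 2, 4 → best response Withdraw.
Second Entrant against (Passive, Withdraw): payoffs 4, 0 → best response Accommodate.
Mutual best responses: (Moderate, Accommodate, Accommodate); (Passive, Withdraw, Accommodate).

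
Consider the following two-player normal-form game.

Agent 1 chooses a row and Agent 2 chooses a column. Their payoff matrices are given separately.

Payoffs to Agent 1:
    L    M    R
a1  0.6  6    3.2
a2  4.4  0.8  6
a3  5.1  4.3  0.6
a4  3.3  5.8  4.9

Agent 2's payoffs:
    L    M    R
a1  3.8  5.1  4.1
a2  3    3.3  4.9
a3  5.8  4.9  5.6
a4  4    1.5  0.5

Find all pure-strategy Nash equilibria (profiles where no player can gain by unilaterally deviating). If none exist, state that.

Pure-strategy Nash equilibria: (a1, M) and (a2, R) and (a3, L)

Check each profile: it is a Nash equilibrium iff no player can strictly gain by switching unilaterally.
(a1, L): Agent 1 can switch to a2 (0.6 → 4.4). Not NE.
(a1, M): Agent 1 gets 6, best alternative 5.8; Agent 2 gets 5.1, best alternative 4.1. No profitable deviation — NE.
(a1, R): Agent 1 can switch to a2 (3.2 → 6). Not NE.
(a2, L): Agent 1 can switch to a3 (4.4 → 5.1). Not NE.
(a2, M): Agent 1 can switch to a1 (0.8 → 6). Not NE.
(a2, R): Agent 1 gets 6, best alternative 4.9; Agent 2 gets 4.9, best alternative 3.3. No profitable deviation — NE.
(a3, L): Agent 1 gets 5.1, best alternative 4.4; Agent 2 gets 5.8, best alternative 5.6. No profitable deviation — NE.
(a3, M): Agent 1 can switch to a1 (4.3 → 6). Not NE.
(a3, R): Agent 1 can switch to a1 (0.6 → 3.2). Not NE.
(a4, L): Agent 1 can switch to a2 (3.3 → 4.4). Not NE.
(a4, M): Agent 1 can switch to a1 (5.8 → 6). Not NE.
(a4, R): Agent 1 can switch to a2 (4.9 → 6). Not NE.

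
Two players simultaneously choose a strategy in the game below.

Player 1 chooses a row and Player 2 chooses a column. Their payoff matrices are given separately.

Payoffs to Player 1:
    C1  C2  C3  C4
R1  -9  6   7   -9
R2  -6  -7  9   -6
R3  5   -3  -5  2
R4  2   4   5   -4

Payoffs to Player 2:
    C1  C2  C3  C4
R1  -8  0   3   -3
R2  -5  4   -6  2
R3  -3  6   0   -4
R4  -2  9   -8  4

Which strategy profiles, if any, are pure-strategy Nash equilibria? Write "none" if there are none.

No pure-strategy Nash equilibrium.

Player 1 against C1: payoffs -9, -6, 5, 2 → best response R3.
Player 1 against C2: payoffs 6, -7, -3, 4 → best response R1.
Player 1 against C3: payoffs 7, 9, -5, 5 → best response R2.
Player 1 against C4: payoffs -9, -6, 2, -4 → best response R3.
Player 2 against R1: payoffs -8, 0, 3, -3 → best response C3.
Player 2 against R2: payoffs -5, 4, -6, 2 → best response C2.
Player 2 against R3: payoffs -3, 6, 0, -4 → best response C2.
Player 2 against R4: payoffs -2, 9, -8, 4 → best response C2.
No profile is a mutual best response for all players.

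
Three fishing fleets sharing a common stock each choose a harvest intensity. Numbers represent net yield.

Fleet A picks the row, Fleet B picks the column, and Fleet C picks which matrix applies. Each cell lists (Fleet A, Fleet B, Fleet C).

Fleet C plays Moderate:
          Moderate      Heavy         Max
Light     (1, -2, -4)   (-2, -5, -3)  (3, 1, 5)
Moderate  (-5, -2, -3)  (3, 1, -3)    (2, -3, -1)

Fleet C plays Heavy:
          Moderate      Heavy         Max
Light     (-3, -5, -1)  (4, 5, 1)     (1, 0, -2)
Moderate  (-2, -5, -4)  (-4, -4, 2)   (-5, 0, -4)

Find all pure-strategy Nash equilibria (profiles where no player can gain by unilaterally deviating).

(Light, Moderate, Moderate): Fleet B can switch to Max (-2 → 1). Not NE.
(Light, Moderate, Heavy): Fleet A can switch to Moderate (-3 → -2). Not NE.
(Light, Heavy, Moderate): Fleet A can switch to Moderate (-2 → 3). Not NE.
(Light, Heavy, Heavy): Fleet A gets 4, best alternative -4; Fleet B gets 5, best alternative 0; Fleet C gets 1, best alternative -3. No profitable deviation — NE.
(Light, Max, Moderate): Fleet A gets 3, best alternative 2; Fleet B gets 1, best alternative -2; Fleet C gets 5, best alternative -2. No profitable deviation — NE.
(Light, Max, Heavy): Fleet B can switch to Heavy (0 → 5). Not NE.
(Moderate, Moderate, Moderate): Fleet A can switch to Light (-5 → 1). Not NE.
(Moderate, Moderate, Heavy): Fleet B can switch to Heavy (-5 → -4). Not NE.
(Moderate, Heavy, Moderate): Fleet C can switch to Heavy (-3 → 2). Not NE.
(Moderate, Heavy, Heavy): Fleet A can switch to Light (-4 → 4). Not NE.
(The remaining 2 profiles each have a profitable deviation by the same check.)

(Light, Heavy, Heavy); (Light, Max, Moderate)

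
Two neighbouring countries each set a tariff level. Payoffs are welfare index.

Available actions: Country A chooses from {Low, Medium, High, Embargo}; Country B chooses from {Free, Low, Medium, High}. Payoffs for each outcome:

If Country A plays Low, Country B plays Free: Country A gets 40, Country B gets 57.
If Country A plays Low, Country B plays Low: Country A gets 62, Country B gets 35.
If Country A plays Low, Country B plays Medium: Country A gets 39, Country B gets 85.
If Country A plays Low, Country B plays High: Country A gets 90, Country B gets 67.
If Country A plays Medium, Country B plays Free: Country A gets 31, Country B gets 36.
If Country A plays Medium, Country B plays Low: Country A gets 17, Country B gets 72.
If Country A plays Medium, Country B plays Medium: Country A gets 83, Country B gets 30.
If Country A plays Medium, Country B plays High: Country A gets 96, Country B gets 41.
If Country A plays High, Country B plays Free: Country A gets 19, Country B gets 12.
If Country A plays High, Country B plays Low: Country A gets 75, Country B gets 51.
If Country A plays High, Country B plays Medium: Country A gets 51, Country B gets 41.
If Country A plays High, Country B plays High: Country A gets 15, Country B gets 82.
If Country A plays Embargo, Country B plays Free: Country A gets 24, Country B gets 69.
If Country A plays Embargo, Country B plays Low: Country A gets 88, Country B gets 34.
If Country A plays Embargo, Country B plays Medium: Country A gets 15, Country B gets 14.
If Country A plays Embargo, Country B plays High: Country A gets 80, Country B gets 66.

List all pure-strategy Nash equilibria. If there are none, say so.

Country A against Free: payoffs 40, 31, 19, 24 → best response Low.
Country A against Low: payoffs 62, 17, 75, 88 → best response Embargo.
Country A against Medium: payoffs 39, 83, 51, 15 → best response Medium.
Country A against High: payoffs 90, 96, 15, 80 → best response Medium.
Country B against Low: payoffs 57, 35, 85, 67 → best response Medium.
Country B against Medium: payoffs 36, 72, 30, 41 → best response Low.
Country B against High: payoffs 12, 51, 41, 82 → best response High.
Country B against Embargo: payoffs 69, 34, 14, 66 → best response Free.
No profile is a mutual best response for all players.

There is no pure-strategy Nash equilibrium.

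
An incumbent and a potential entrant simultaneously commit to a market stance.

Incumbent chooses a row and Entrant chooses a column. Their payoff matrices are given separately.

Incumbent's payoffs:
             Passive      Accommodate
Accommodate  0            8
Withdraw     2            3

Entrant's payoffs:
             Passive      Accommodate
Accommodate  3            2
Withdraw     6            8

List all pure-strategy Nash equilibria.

This game has no pure Nash equilibrium.

(Accommodate, Passive): Incumbent can switch to Withdraw (0 → 2). Not NE.
(Accommodate, Accommodate): Entrant can switch to Passive (2 → 3). Not NE.
(Withdraw, Passive): Entrant can switch to Accommodate (6 → 8). Not NE.
(Withdraw, Accommodate): Incumbent can switch to Accommodate (3 → 8). Not NE.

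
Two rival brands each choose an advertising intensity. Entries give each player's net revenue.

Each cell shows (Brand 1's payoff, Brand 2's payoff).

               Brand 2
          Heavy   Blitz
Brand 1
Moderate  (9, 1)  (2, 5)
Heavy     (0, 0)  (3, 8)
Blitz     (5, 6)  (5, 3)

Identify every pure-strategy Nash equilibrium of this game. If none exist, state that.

For each player, find the best response to each opponent profile; mutual best responses are the pure NE.
Brand 1 against Heavy: payoffs 9, 0, 5 → best response Moderate.
Brand 1 against Blitz: payoffs 2, 3, 5 → best response Blitz.
Brand 2 against Moderate: payoffs 1, 5 → best response Blitz.
Brand 2 against Heavy: payoffs 0, 8 → best response Blitz.
Brand 2 against Blitz: payoffs 6, 3 → best response Heavy.
No profile is a mutual best response for all players.

No pure-strategy Nash equilibrium.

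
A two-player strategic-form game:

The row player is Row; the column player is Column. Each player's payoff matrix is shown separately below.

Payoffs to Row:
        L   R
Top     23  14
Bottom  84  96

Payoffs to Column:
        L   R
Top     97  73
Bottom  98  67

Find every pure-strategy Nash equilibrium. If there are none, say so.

The unique pure-strategy Nash equilibrium is (Bottom, L).

Mark each player's best response to every combination of opponents' strategies; a profile where every player is best-responding is a pure Nash equilibrium.
Row against L: payoffs 23, 84 → best response Bottom.
Row against R: payoffs 14, 96 → best response Bottom.
Column against Top: payoffs 97, 73 → best response L.
Column against Bottom: payoffs 98, 67 → best response L.
Mutual best responses: (Bottom, L).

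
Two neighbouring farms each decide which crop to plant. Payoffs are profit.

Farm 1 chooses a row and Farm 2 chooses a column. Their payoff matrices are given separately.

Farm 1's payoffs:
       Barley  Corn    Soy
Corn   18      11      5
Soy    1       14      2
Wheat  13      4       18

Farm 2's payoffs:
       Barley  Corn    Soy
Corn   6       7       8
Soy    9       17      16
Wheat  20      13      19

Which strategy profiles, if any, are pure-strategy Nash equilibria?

The unique pure-strategy Nash equilibrium is (Soy, Corn).

Farm 1 against Barley: payoffs 18, 1, 13 → best response Corn.
Farm 1 against Corn: payoffs 11, 14, 4 → best response Soy.
Farm 1 against Soy: payoffs 5, 2, 18 → best response Wheat.
Farm 2 against Corn: payoffs 6, 7, 8 → best response Soy.
Farm 2 against Soy: payoffs 9, 17, 16 → best response Corn.
Farm 2 against Wheat: payoffs 20, 13, 19 → best response Barley.
Mutual best responses: (Soy, Corn).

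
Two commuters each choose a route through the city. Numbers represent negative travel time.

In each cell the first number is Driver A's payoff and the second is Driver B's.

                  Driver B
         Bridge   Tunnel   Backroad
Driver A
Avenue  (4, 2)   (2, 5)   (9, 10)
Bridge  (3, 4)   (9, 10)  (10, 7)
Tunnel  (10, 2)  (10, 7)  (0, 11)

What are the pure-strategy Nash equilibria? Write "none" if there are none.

This game has no pure Nash equilibrium.

Check each profile: it is a Nash equilibrium iff no player can strictly gain by switching unilaterally.
(Avenue, Bridge): Driver A can switch to Tunnel (4 → 10). Not NE.
(Avenue, Tunnel): Driver A can switch to Bridge (2 → 9). Not NE.
(Avenue, Backroad): Driver A can switch to Bridge (9 → 10). Not NE.
(Bridge, Bridge): Driver A can switch to Avenue (3 → 4). Not NE.
(Bridge, Tunnel): Driver A can switch to Tunnel (9 → 10). Not NE.
(Bridge, Backroad): Driver B can switch to Tunnel (7 → 10). Not NE.
(Tunnel, Bridge): Driver B can switch to Tunnel (2 → 7). Not NE.
(Tunnel, Tunnel): Driver B can switch to Backroad (7 → 11). Not NE.
(Tunnel, Backroad): Driver A can switch to Avenue (0 → 9). Not NE.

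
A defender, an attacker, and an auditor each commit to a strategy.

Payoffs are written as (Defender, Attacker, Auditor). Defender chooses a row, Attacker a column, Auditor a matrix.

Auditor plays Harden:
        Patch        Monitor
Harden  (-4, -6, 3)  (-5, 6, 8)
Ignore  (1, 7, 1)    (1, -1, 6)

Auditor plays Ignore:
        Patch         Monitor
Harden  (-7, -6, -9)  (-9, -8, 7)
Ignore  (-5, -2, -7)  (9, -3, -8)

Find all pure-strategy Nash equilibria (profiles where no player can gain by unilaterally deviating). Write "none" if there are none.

Check each profile: it is a Nash equilibrium iff no player can strictly gain by switching unilaterally.
(Harden, Patch, Harden): Defender can switch to Ignore (-4 → 1). Not NE.
(Harden, Patch, Ignore): Defender can switch to Ignore (-7 → -5). Not NE.
(Harden, Monitor, Harden): Defender can switch to Ignore (-5 → 1). Not NE.
(Harden, Monitor, Ignore): Defender can switch to Ignore (-9 → 9). Not NE.
(Ignore, Patch, Harden): Defender gets 1, best alternative -4; Attacker gets 7, best alternative -1; Auditor gets 1, best alternative -7. No profitable deviation — NE.
(Ignore, Patch, Ignore): Auditor can switch to Harden (-7 → 1). Not NE.
(Ignore, Monitor, Harden): Attacker can switch to Patch (-1 → 7). Not NE.
(Ignore, Monitor, Ignore): Attacker can switch to Patch (-3 → -2). Not NE.

Pure NE: (Ignore, Patch, Harden)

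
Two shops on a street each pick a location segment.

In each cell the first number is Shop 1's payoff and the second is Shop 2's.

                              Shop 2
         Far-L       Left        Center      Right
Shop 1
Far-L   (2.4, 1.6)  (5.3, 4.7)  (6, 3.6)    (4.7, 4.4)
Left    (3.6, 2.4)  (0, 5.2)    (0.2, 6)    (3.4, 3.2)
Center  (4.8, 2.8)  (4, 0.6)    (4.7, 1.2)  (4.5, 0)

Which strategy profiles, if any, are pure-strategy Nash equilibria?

Shop 1 against Far-L: payoffs 2.4, 3.6, 4.8 → best response Center.
Shop 1 against Left: payoffs 5.3, 0, 4 → best response Far-L.
Shop 1 against Center: payoffs 6, 0.2, 4.7 → best response Far-L.
Shop 1 against Right: payoffs 4.7, 3.4, 4.5 → best response Far-L.
Shop 2 against Far-L: payoffs 1.6, 4.7, 3.6, 4.4 → best response Left.
Shop 2 against Left: payoffs 2.4, 5.2, 6, 3.2 → best response Center.
Shop 2 against Center: payoffs 2.8, 0.6, 1.2, 0 → best response Far-L.
Mutual best responses: (Far-L, Left); (Center, Far-L).

The pure Nash equilibria are (Far-L, Left); (Center, Far-L).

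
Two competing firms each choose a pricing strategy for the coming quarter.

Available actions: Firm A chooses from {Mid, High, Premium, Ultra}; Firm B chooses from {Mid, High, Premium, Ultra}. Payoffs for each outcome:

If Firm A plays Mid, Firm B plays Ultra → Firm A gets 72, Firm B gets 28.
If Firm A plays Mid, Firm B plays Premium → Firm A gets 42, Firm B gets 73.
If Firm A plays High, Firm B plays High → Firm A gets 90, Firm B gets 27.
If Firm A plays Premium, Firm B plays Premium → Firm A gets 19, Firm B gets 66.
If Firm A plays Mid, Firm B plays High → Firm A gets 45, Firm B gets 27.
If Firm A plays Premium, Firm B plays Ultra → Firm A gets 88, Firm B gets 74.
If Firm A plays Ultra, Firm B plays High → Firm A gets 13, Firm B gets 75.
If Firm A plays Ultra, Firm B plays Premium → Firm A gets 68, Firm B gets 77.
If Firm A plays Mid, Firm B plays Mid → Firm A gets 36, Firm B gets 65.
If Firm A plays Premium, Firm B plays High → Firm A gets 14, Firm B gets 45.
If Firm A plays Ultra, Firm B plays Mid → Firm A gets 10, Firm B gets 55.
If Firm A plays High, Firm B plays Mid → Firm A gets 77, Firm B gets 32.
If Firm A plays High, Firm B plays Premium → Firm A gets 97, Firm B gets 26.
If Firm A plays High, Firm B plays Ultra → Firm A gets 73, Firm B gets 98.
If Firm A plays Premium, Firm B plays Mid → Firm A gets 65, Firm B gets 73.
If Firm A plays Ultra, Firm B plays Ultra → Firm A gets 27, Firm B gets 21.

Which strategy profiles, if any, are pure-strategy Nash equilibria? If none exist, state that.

Pure NE: (Premium, Ultra)

Firm A against Mid: payoffs 36, 77, 65, 10 → best response High.
Firm A against High: payoffs 45, 90, 14, 13 → best response High.
Firm A against Premium: payoffs 42, 97, 19, 68 → best response High.
Firm A against Ultra: payoffs 72, 73, 88, 27 → best response Premium.
Firm B against Mid: payoffs 65, 27, 73, 28 → best response Premium.
Firm B against High: payoffs 32, 27, 26, 98 → best response Ultra.
Firm B against Premium: payoffs 73, 45, 66, 74 → best response Ultra.
Firm B against Ultra: payoffs 55, 75, 77, 21 → best response Premium.
Mutual best responses: (Premium, Ultra).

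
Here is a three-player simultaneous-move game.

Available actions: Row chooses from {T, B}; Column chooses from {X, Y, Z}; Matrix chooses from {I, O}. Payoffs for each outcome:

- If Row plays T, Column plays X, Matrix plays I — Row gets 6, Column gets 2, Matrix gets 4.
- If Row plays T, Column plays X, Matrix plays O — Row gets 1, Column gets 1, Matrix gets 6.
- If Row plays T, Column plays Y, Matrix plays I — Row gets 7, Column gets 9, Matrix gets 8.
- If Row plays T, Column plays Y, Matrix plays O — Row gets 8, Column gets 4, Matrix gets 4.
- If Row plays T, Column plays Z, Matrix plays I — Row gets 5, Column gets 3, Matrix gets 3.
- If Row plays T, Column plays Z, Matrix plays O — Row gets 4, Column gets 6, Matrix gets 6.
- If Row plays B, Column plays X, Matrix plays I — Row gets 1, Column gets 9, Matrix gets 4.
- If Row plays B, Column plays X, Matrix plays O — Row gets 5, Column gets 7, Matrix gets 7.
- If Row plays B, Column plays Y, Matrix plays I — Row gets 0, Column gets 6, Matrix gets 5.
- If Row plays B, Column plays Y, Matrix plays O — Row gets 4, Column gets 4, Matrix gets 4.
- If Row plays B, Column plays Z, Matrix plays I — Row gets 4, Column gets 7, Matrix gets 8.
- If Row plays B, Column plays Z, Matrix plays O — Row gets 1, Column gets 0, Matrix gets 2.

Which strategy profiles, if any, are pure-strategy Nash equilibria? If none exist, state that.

(T, Y, I); (T, Z, O); (B, X, O)

Row against (X, I): payoffs 6, 1 → best response T.
Row against (X, O): payoffs 1, 5 → best response B.
Row against (Y, I): payoffs 7, 0 → best response T.
Row against (Y, O): payoffs 8, 4 → best response T.
Row against (Z, I): payoffs 5, 4 → best response T.
Row against (Z, O): payoffs 4, 1 → best response T.
Column against (T, I): payoffs 2, 9, 3 → best response Y.
Column against (T, O): payoffs 1, 4, 6 → best response Z.
Column against (B, I): payoffs 9, 6, 7 → best response X.
Column against (B, O): payoffs 7, 4, 0 → best response X.
Matrix against (T, X): payoffs 4, 6 → best response O.
Matrix against (T, Y): payoffs 8, 4 → best response I.
Matrix against (T, Z): payoffs 3, 6 → best response O.
Matrix against (B, X): payoffs 4, 7 → best response O.
Matrix against (B, Y): payoffs 5, 4 → best response I.
Matrix against (B, Z): payoffs 8, 2 → best response I.
Mutual best responses: (T, Y, I); (T, Z, O); (B, X, O).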